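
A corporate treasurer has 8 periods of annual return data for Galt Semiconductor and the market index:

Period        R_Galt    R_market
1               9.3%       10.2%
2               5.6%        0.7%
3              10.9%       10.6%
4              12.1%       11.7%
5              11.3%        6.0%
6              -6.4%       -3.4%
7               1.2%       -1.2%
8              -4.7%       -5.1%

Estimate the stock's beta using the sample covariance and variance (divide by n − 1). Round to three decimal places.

1.010

Mean R_i = (9.3 + 5.6 + 10.9 + 12.1 + 11.3 − 6.4 + 1.2 − 4.7) / 8 = 4.9125%
Mean R_m = (10.2 + 0.7 + 10.6 + 11.7 + 6.0 − 3.4 − 1.2 − 5.1) / 8 = 3.6875%
Σ(R_i − R̄_i)(R_m − R̄_m) = 323.0613  ⇒  Cov = 323.0613 / 7 = 46.1516
Σ(R_m − R̄_m)² = 320.0088  ⇒  Var(R_m) = 320.0088 / 7 = 45.7155
β = Cov / Var(R_m) = 46.1516 / 45.7155 = 1.0095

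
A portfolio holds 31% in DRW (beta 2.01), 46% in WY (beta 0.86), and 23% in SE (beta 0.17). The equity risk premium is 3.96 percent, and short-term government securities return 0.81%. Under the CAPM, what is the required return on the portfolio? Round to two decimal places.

β_P = Σ w_i β_i = 0.31×2.01 + 0.46×0.86 + 0.23×0.17 = 1.0578
E(R_P) = R_f + β_P × MRP = 0.81% + 1.0578 × 3.96% = 5.00%

5.00%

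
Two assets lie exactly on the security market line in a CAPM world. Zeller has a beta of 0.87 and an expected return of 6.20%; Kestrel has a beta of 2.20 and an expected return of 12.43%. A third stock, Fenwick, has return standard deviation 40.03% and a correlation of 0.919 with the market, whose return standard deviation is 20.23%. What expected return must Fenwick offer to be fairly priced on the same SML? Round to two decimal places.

MRP = (12.43% − 6.20%) / (2.20 − 0.87) = 4.6842%
R_f = 6.20% − 0.87 × 4.6842% = 2.1247%
β_Fenwick = ρ·σ_i/σ_m = 0.919 × 40.03 / 20.23 = 1.8185
E(R_Fenwick) = R_f + β × MRP = 2.1247% + 1.8185 × 4.6842% = 10.64%

10.64%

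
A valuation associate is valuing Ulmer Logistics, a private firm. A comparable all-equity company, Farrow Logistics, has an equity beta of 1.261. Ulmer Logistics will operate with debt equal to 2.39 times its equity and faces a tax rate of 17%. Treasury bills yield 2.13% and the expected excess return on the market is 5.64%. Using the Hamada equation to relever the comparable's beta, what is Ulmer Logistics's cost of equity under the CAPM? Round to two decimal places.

β_L = β_U × [1 + (1 − t)(D/E)] = 1.261 × [1 + (1 − 0.17) × 2.39]
    = 1.261 × [1 + 0.83 × 2.39] = 1.261 × 2.9837 = 3.7624
E(R) = R_f + β_L × MRP = 2.13% + 3.7624 × 5.64% = 23.35%

23.35%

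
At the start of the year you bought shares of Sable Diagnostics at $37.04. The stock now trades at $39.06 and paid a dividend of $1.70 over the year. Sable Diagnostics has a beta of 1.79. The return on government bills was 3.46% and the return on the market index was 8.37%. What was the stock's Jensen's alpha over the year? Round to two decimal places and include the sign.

-2.21%

Realised HPR = (P1 + D1 − P0) / P0 = (39.06 + 1.70 − 37.04) / 37.04 = 3.72 / 37.04 = 10.0432%
MRP = 8.37% − 3.46% = 4.91%
CAPM required = R_f + β·MRP = 3.46% + 1.79 × 4.91% = 12.2489%
α = realised − required = 10.0432% − 12.2489% = -2.21%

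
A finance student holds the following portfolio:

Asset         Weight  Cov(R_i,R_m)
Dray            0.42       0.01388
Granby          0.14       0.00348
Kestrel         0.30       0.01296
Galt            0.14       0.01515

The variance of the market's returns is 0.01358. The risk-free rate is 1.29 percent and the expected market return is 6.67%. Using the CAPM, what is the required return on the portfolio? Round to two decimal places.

6.17%

β_Dray = 0.01388 / 0.01358 = 1.0221
β_Granby = 0.00348 / 0.01358 = 0.2563
β_Kestrel = 0.01296 / 0.01358 = 0.9543
β_Galt = 0.01515 / 0.01358 = 1.1156
β_P = Σ w_i β_i = 0.42×1.0221 + 0.14×0.2563 + 0.30×0.9543 + 0.14×1.1156 = 0.9076
MRP = 6.67% − 1.29% = 5.38%
E(R_P) = R_f + β_P × MRP = 1.29% + 0.9076 × 5.38% = 6.17%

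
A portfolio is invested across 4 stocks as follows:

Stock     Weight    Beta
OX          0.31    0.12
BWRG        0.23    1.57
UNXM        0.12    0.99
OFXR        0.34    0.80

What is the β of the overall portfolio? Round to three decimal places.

0.789

β_P = Σ w_i β_i = 0.31×0.12 + 0.23×1.57 + 0.12×0.99 + 0.34×0.80 = 0.7891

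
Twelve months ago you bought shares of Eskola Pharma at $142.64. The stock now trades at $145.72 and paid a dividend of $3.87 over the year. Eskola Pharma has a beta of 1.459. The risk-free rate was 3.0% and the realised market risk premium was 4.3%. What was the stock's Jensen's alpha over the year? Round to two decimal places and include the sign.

Realised HPR = (P1 + D1 − P0) / P0 = (145.72 + 3.87 − 142.64) / 142.64 = 6.95 / 142.64 = 4.8724%
CAPM required = R_f + β·MRP = 3.0% + 1.459 × 4.3% = 9.2737%
α = realised − required = 4.8724% − 9.2737% = -4.40%

-4.40%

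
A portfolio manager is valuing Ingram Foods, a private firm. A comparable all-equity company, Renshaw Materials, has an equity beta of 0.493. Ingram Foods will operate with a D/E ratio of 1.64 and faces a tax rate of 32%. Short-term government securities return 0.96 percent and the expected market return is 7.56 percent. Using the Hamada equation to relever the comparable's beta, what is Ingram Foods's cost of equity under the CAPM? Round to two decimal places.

β_L = β_U × [1 + (1 − t)(D/E)] = 0.493 × [1 + (1 − 0.32) × 1.64]
    = 0.493 × [1 + 0.68 × 1.64] = 0.493 × 2.1152 = 1.0428
MRP = 7.56% − 0.96% = 6.60%
E(R) = R_f + β_L × MRP = 0.96% + 1.0428 × 6.60% = 7.84%

7.84%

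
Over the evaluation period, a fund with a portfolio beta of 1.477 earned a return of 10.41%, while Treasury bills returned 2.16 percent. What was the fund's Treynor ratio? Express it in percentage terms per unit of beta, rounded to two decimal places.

Treynor = (R_P − R_f) / β_P = (10.41% − 2.16%) / 1.4770 = 8.25% / 1.4770 = 5.59%

5.59%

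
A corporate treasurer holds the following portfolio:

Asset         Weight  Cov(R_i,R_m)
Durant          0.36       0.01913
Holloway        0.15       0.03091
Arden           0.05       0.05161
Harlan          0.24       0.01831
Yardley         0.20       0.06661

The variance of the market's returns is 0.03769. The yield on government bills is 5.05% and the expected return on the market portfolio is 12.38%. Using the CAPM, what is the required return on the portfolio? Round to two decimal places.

11.24%

β_Durant = 0.01913 / 0.03769 = 0.5076
β_Holloway = 0.03091 / 0.03769 = 0.8201
β_Arden = 0.05161 / 0.03769 = 1.3693
β_Harlan = 0.01831 / 0.03769 = 0.4858
β_Yardley = 0.06661 / 0.03769 = 1.7673
β_P = Σ w_i β_i = 0.36×0.5076 + 0.15×0.8201 + 0.05×1.3693 + 0.24×0.4858 + 0.20×1.7673 = 0.8443
MRP = 12.38% − 5.05% = 7.33%
E(R_P) = R_f + β_P × MRP = 5.05% + 0.8443 × 7.33% = 11.24%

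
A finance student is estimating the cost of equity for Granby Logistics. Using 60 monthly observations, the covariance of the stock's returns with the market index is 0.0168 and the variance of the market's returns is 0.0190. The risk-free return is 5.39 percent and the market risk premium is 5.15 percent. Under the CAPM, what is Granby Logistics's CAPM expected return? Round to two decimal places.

9.94%

β = Cov(R_i, R_m) / Var(R_m) = 0.0168 / 0.0190 = 0.8842
E(R) = R_f + β × MRP = 5.39% + 0.8842 × 5.15% = 9.94%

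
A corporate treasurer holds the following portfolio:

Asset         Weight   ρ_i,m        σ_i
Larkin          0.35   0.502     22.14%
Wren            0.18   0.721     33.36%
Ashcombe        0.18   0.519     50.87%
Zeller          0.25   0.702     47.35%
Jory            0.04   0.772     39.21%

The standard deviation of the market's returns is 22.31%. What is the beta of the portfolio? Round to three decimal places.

1.008

β_Larkin = 0.502 × 22.14% / 22.31% = 0.4982
β_Wren = 0.721 × 33.36% / 22.31% = 1.0781
β_Ashcombe = 0.519 × 50.87% / 22.31% = 1.1834
β_Zeller = 0.702 × 47.35% / 22.31% = 1.4899
β_Jory = 0.772 × 39.21% / 22.31% = 1.3568
β_P = Σ w_i β_i = 0.35×0.4982 + 0.18×1.0781 + 0.18×1.1834 + 0.25×1.4899 + 0.04×1.3568 = 1.0082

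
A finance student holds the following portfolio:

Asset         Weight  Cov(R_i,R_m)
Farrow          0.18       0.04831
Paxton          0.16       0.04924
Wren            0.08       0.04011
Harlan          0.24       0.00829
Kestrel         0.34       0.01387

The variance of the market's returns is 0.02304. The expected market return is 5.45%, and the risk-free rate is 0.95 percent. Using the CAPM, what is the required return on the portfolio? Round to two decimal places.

β_Farrow = 0.04831 / 0.02304 = 2.0968
β_Paxton = 0.04924 / 0.02304 = 2.1372
β_Wren = 0.04011 / 0.02304 = 1.7409
β_Harlan = 0.00829 / 0.02304 = 0.3598
β_Kestrel = 0.01387 / 0.02304 = 0.6020
β_P = Σ w_i β_i = 0.18×2.0968 + 0.16×2.1372 + 0.08×1.7409 + 0.24×0.3598 + 0.34×0.6020 = 1.1497
MRP = 5.45% − 0.95% = 4.50%
E(R_P) = R_f + β_P × MRP = 0.95% + 1.1497 × 4.50% = 6.12%

6.12%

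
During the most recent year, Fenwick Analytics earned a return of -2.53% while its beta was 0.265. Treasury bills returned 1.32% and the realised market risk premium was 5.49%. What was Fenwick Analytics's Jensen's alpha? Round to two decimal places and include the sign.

CAPM benchmark = R_f + β(R_m − R_f) = 1.32% + 0.265 × 5.49% = 2.77485%
α = actual − benchmark = -2.53% − 2.77485% = -5.30%

-5.30%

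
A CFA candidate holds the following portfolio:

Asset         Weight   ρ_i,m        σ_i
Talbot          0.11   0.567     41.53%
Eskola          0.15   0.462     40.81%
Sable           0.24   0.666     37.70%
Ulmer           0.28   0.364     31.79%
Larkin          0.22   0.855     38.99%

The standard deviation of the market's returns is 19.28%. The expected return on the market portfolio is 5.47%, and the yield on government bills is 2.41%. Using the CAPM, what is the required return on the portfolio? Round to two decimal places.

β_Talbot = 0.567 × 41.53% / 19.28% = 1.2213
β_Eskola = 0.462 × 40.81% / 19.28% = 0.9779
β_Sable = 0.666 × 37.70% / 19.28% = 1.3023
β_Ulmer = 0.364 × 31.79% / 19.28% = 0.6002
β_Larkin = 0.855 × 38.99% / 19.28% = 1.7291
β_P = Σ w_i β_i = 0.11×1.2213 + 0.15×0.9779 + 0.24×1.3023 + 0.28×0.6002 + 0.22×1.7291 = 1.1420
MRP = 5.47% − 2.41% = 3.06%
E(R_P) = R_f + β_P × MRP = 2.41% + 1.1420 × 3.06% = 5.90%

5.90%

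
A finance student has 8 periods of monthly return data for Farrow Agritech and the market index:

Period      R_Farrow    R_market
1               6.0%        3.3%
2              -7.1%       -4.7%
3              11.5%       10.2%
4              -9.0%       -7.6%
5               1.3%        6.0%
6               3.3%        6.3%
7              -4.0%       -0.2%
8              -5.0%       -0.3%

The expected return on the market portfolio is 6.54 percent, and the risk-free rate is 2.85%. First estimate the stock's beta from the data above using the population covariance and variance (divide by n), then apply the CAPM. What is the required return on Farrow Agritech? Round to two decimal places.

6.91%

Mean R_i = (6.0 − 7.1 + 11.5 − 9.0 + 1.3 + 3.3 − 4.0 − 5.0) / 8 = -0.3750%
Mean R_m = (3.3 − 4.7 + 10.2 − 7.6 + 6.0 + 6.3 − 0.2 − 0.3) / 8 = 1.6250%
Σ(R_i − R̄_i)(R_m − R̄_m) = 274.6350  ⇒  Cov = 274.6350 / 8 = 34.3294
Σ(R_m − R̄_m)² = 249.4750  ⇒  Var(R_m) = 249.4750 / 8 = 31.1844
β = Cov / Var(R_m) = 34.3294 / 31.1844 = 1.1009
MRP = 6.54% − 2.85% = 3.69%
E(R) = R_f + β × MRP = 2.85% + 1.1009 × 3.69% = 6.91%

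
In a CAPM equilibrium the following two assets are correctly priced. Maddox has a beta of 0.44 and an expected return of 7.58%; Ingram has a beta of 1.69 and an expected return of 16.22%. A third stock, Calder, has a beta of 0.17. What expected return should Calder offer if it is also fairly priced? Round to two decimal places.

5.71%

MRP (SML slope) = (16.22% − 7.58%) / (1.69 − 0.44) = 8.64% / 1.25 = 6.9120%
R_f (intercept) = 7.58% − 0.44 × 6.9120% = 4.5387%
E(R_Calder) = R_f + β × MRP = 4.5387% + 0.17 × 6.9120% = 5.71%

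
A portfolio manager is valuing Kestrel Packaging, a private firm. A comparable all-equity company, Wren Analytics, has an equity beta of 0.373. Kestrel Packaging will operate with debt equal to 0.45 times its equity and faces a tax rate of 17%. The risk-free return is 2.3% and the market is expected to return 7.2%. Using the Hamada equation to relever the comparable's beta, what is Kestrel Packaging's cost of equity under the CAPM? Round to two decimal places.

β_L = β_U × [1 + (1 − t)(D/E)] = 0.373 × [1 + (1 − 0.17) × 0.45]
    = 0.373 × [1 + 0.83 × 0.45] = 0.373 × 1.3735 = 0.5123
MRP = 7.2% − 2.3% = 4.90%
E(R) = R_f + β_L × MRP = 2.3% + 0.5123 × 4.9% = 4.81%

4.81%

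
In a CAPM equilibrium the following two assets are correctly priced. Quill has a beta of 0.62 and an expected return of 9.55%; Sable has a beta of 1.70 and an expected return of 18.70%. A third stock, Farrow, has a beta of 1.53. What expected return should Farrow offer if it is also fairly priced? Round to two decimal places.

17.26%

MRP (SML slope) = (18.70% − 9.55%) / (1.70 − 0.62) = 9.15% / 1.08 = 8.4722%
R_f (intercept) = 9.55% − 0.62 × 8.4722% = 4.2972%
E(R_Farrow) = R_f + β × MRP = 4.2972% + 1.53 × 8.4722% = 17.26%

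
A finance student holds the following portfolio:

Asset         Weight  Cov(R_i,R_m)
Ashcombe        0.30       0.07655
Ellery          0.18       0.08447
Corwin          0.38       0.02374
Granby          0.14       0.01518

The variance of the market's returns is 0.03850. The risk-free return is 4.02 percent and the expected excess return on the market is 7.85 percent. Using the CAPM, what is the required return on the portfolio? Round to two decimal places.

β_Ashcombe = 0.07655 / 0.03850 = 1.9883
β_Ellery = 0.08447 / 0.03850 = 2.1940
β_Corwin = 0.02374 / 0.03850 = 0.6166
β_Granby = 0.01518 / 0.03850 = 0.3943
β_P = Σ w_i β_i = 0.30×1.9883 + 0.18×2.1940 + 0.38×0.6166 + 0.14×0.3943 = 1.2809
E(R_P) = R_f + β_P × MRP = 4.02% + 1.2809 × 7.85% = 14.08%

14.08%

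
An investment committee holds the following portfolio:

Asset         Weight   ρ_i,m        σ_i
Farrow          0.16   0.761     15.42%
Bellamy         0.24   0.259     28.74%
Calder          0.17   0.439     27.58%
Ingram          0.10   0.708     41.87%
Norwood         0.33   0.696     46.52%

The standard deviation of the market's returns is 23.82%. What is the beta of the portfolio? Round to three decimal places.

0.813

β_Farrow = 0.761 × 15.42% / 23.82% = 0.4926
β_Bellamy = 0.259 × 28.74% / 23.82% = 0.3125
β_Calder = 0.439 × 27.58% / 23.82% = 0.5083
β_Ingram = 0.708 × 41.87% / 23.82% = 1.2445
β_Norwood = 0.696 × 46.52% / 23.82% = 1.3593
β_P = Σ w_i β_i = 0.16×0.4926 + 0.24×0.3125 + 0.17×0.5083 + 0.10×1.2445 + 0.33×1.3593 = 0.8132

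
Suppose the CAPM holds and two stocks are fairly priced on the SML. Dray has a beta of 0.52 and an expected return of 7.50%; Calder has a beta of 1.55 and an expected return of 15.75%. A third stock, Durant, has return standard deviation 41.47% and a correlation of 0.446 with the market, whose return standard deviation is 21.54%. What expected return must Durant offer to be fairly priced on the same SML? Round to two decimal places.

10.21%

MRP = (15.75% − 7.50%) / (1.55 − 0.52) = 8.0097%
R_f = 7.50% − 0.52 × 8.0097% = 3.3350%
β_Durant = ρ·σ_i/σ_m = 0.446 × 41.47 / 21.54 = 0.8587
E(R_Durant) = R_f + β × MRP = 3.3350% + 0.8587 × 8.0097% = 10.21%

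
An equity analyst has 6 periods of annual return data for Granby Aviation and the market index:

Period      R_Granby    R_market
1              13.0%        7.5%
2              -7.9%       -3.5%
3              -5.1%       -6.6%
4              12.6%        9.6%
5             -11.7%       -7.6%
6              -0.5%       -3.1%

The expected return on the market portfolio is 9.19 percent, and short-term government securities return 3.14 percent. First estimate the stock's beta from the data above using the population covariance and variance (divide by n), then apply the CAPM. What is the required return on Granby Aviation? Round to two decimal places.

Mean R_i = (13.0 − 7.9 − 5.1 + 12.6 − 11.7 − 0.5) / 6 = 0.0667%
Mean R_m = (7.5 − 3.5 − 6.6 + 9.6 − 7.6 − 3.1) / 6 = -0.6167%
Σ(R_i − R̄_i)(R_m − R̄_m) = 370.4867  ⇒  Cov = 370.4867 / 6 = 61.7478
Σ(R_m − R̄_m)² = 269.3083  ⇒  Var(R_m) = 269.3083 / 6 = 44.8847
β = Cov / Var(R_m) = 61.7478 / 44.8847 = 1.3757
MRP = 9.19% − 3.14% = 6.05%
E(R) = R_f + β × MRP = 3.14% + 1.3757 × 6.05% = 11.46%

11.46%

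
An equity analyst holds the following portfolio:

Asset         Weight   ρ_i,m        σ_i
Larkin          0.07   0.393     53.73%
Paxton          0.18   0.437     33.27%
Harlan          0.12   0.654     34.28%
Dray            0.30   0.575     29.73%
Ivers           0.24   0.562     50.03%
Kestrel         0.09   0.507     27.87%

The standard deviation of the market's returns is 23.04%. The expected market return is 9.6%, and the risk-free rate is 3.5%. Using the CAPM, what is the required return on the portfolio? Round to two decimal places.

β_Larkin = 0.393 × 53.73% / 23.04% = 0.9165
β_Paxton = 0.437 × 33.27% / 23.04% = 0.6310
β_Harlan = 0.654 × 34.28% / 23.04% = 0.9731
β_Dray = 0.575 × 29.73% / 23.04% = 0.7420
β_Ivers = 0.562 × 50.03% / 23.04% = 1.2203
β_Kestrel = 0.507 × 27.87% / 23.04% = 0.6133
β_P = Σ w_i β_i = 0.07×0.9165 + 0.18×0.6310 + 0.12×0.9731 + 0.30×0.7420 + 0.24×1.2203 + 0.09×0.6133 = 0.8652
MRP = 9.6% − 3.5% = 6.10%
E(R_P) = R_f + β_P × MRP = 3.5% + 0.8652 × 6.1% = 8.78%

8.78%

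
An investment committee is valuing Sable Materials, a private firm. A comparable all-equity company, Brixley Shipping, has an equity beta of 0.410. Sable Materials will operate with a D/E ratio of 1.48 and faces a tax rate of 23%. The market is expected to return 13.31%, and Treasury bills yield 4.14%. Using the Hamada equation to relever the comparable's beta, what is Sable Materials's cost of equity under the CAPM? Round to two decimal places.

12.18%

β_L = β_U × [1 + (1 − t)(D/E)] = 0.410 × [1 + (1 − 0.23) × 1.48]
    = 0.410 × [1 + 0.77 × 1.48] = 0.410 × 2.1396 = 0.8772
MRP = 13.31% − 4.14% = 9.17%
E(R) = R_f + β_L × MRP = 4.14% + 0.8772 × 9.17% = 12.18%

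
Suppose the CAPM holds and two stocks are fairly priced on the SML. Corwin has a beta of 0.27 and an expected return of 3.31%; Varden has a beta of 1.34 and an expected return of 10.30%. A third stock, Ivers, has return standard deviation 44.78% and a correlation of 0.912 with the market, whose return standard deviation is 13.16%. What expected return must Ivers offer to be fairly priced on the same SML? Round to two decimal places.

MRP = (10.30% − 3.31%) / (1.34 − 0.27) = 6.5327%
R_f = 3.31% − 0.27 × 6.5327% = 1.5462%
β_Ivers = ρ·σ_i/σ_m = 0.912 × 44.78 / 13.16 = 3.1033
E(R_Ivers) = R_f + β × MRP = 1.5462% + 3.1033 × 6.5327% = 21.82%

21.82%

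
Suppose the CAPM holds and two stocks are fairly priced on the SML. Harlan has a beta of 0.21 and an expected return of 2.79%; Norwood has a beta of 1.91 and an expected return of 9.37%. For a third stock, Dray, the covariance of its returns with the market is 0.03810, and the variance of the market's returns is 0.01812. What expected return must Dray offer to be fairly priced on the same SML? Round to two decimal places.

MRP = (9.37% − 2.79%) / (1.91 − 0.21) = 3.8706%
R_f = 2.79% − 0.21 × 3.8706% = 1.9772%
β_Dray = Cov / Var(R_m) = 0.03810 / 0.01812 = 2.1026
E(R_Dray) = R_f + β × MRP = 1.9772% + 2.1026 × 3.8706% = 10.12%

10.12%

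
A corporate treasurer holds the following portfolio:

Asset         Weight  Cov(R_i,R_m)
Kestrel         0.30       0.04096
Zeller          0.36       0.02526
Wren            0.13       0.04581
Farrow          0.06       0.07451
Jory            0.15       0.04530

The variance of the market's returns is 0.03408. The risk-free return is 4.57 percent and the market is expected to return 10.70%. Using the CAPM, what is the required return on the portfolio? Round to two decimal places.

11.51%

β_Kestrel = 0.04096 / 0.03408 = 1.2019
β_Zeller = 0.02526 / 0.03408 = 0.7412
β_Wren = 0.04581 / 0.03408 = 1.3442
β_Farrow = 0.07451 / 0.03408 = 2.1863
β_Jory = 0.04530 / 0.03408 = 1.3292
β_P = Σ w_i β_i = 0.30×1.2019 + 0.36×0.7412 + 0.13×1.3442 + 0.06×2.1863 + 0.15×1.3292 = 1.1327
MRP = 10.70% − 4.57% = 6.13%
E(R_P) = R_f + β_P × MRP = 4.57% + 1.1327 × 6.13% = 11.51%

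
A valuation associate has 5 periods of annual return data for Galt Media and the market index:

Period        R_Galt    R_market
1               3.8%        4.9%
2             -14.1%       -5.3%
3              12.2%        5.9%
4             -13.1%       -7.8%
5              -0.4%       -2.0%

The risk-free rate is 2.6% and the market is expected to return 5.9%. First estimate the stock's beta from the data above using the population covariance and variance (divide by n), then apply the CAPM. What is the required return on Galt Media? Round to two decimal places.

Mean R_i = (3.8 − 14.1 + 12.2 − 13.1 − 0.4) / 5 = -2.3200%
Mean R_m = (4.9 − 5.3 + 5.9 − 7.8 − 2.0) / 5 = -0.8600%
Σ(R_i − R̄_i)(R_m − R̄_m) = 258.3340  ⇒  Cov = 258.3340 / 5 = 51.6668
Σ(R_m − R̄_m)² = 148.0520  ⇒  Var(R_m) = 148.0520 / 5 = 29.6104
β = Cov / Var(R_m) = 51.6668 / 29.6104 = 1.7449
MRP = 5.9% − 2.6% = 3.30%
E(R) = R_f + β × MRP = 2.6% + 1.7449 × 3.3% = 8.36%

8.36%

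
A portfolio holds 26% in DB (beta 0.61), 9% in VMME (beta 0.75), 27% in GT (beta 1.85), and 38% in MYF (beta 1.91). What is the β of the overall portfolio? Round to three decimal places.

β_P = Σ w_i β_i = 0.26×0.61 + 0.09×0.75 + 0.27×1.85 + 0.38×1.91 = 1.4514

1.451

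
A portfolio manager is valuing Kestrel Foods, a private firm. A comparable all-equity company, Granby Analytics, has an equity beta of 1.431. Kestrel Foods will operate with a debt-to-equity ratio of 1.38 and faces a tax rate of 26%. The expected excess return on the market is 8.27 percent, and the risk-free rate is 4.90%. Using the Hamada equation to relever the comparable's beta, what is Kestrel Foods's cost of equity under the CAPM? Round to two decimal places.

β_L = β_U × [1 + (1 − t)(D/E)] = 1.431 × [1 + (1 − 0.26) × 1.38]
    = 1.431 × [1 + 0.74 × 1.38] = 1.431 × 2.0212 = 2.8923
E(R) = R_f + β_L × MRP = 4.90% + 2.8923 × 8.27% = 28.82%

28.82%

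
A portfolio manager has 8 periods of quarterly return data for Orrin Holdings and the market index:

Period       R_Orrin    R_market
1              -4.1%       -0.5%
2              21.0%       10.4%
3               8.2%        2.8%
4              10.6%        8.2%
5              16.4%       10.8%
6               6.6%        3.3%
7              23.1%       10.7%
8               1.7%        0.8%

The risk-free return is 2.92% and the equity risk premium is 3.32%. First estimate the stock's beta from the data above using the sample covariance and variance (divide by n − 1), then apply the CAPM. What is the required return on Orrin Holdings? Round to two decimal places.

9.15%

Mean R_i = (-4.1 + 21.0 + 8.2 + 10.6 + 16.4 + 6.6 + 23.1 + 1.7) / 8 = 10.4375%
Mean R_m = (-0.5 + 10.4 + 2.8 + 8.2 + 10.8 + 3.3 + 10.7 + 0.8) / 8 = 5.8125%
Σ(R_i − R̄_i)(R_m − R̄_m) = 292.4163  ⇒  Cov = 292.4163 / 7 = 41.7738
Σ(R_m − R̄_m)² = 155.8688  ⇒  Var(R_m) = 155.8688 / 7 = 22.2670
β = Cov / Var(R_m) = 41.7738 / 22.2670 = 1.8760
E(R) = R_f + β × MRP = 2.92% + 1.8760 × 3.32% = 9.15%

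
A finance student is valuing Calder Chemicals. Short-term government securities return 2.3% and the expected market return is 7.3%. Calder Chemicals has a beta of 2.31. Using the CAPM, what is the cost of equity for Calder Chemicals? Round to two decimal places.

Market risk premium = E(R_m) − R_f = 7.3% − 2.3% = 5.00%
E(R) = R_f + β × MRP = 2.3% + 2.31 × 5.0% = 13.85%

13.85%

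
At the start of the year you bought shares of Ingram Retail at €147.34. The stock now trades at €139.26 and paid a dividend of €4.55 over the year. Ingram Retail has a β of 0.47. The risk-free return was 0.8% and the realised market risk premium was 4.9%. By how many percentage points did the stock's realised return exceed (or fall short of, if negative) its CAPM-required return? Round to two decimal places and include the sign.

Realised HPR = (P1 + D1 − P0) / P0 = (139.26 + 4.55 − 147.34) / 147.34 = -3.53 / 147.34 = -2.3958%
CAPM required = R_f + β·MRP = 0.8% + 0.47 × 4.9% = 3.1030%
α = realised − required = -2.3958% − 3.1030% = -5.50%

-5.50%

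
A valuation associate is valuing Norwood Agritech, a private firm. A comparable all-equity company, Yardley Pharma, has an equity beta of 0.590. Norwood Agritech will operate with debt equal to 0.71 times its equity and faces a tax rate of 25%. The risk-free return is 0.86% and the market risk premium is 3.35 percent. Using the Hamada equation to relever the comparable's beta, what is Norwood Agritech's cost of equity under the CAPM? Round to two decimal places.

3.89%

β_L = β_U × [1 + (1 − t)(D/E)] = 0.590 × [1 + (1 − 0.25) × 0.71]
    = 0.590 × [1 + 0.75 × 0.71] = 0.590 × 1.5325 = 0.9042
E(R) = R_f + β_L × MRP = 0.86% + 0.9042 × 3.35% = 3.89%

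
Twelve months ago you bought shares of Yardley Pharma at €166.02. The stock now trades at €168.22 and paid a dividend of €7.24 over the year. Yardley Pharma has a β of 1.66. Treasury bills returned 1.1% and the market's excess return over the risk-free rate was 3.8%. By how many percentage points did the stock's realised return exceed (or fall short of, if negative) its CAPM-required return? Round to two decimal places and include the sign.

-1.72%

Realised HPR = (P1 + D1 − P0) / P0 = (168.22 + 7.24 − 166.02) / 166.02 = 9.44 / 166.02 = 5.6861%
CAPM required = R_f + β·MRP = 1.1% + 1.66 × 3.8% = 7.4080%
α = realised − required = 5.6861% − 7.4080% = -1.72%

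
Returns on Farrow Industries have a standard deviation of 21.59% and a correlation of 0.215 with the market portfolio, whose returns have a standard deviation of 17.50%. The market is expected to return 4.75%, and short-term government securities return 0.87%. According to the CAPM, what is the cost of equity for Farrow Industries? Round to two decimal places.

1.90%

β = ρ × σ_i / σ_m = 0.215 × 21.59% / 17.50% = 0.2652
MRP = 4.75% − 0.87% = 3.88%
E(R) = 0.87% + 0.2652 × 3.88% = 1.90%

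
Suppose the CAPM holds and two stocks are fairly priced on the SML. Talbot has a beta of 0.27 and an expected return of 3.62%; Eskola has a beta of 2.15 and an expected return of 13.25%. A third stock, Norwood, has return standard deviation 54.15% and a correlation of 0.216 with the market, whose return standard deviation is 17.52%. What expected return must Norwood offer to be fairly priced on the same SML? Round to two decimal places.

MRP = (13.25% − 3.62%) / (2.15 − 0.27) = 5.1223%
R_f = 3.62% − 0.27 × 5.1223% = 2.2370%
β_Norwood = ρ·σ_i/σ_m = 0.216 × 54.15 / 17.52 = 0.6676
E(R_Norwood) = R_f + β × MRP = 2.2370% + 0.6676 × 5.1223% = 5.66%

5.66%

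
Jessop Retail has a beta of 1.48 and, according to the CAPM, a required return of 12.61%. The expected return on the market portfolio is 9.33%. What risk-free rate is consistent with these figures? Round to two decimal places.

2.50%

E(R) = R_f + β(E(R_m) − R_f) = R_f(1 − β) + β·E(R_m)
12.61% = R_f × (1 − 1.48) + 1.48 × 9.33%
12.61% = R_f × -0.48 + 13.8084%
R_f = (12.61% − 13.8084%) / -0.48 = 2.50%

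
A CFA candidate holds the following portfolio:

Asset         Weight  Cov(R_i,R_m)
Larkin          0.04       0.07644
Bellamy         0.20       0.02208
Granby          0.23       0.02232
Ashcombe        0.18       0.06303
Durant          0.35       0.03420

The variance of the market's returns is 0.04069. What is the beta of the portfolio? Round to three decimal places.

β_Larkin = 0.07644 / 0.04069 = 1.8786
β_Bellamy = 0.02208 / 0.04069 = 0.5426
β_Granby = 0.02232 / 0.04069 = 0.5485
β_Ashcombe = 0.06303 / 0.04069 = 1.5490
β_Durant = 0.03420 / 0.04069 = 0.8405
β_P = Σ w_i β_i = 0.04×1.8786 + 0.20×0.5426 + 0.23×0.5485 + 0.18×1.5490 + 0.35×0.8405 = 0.8828

0.883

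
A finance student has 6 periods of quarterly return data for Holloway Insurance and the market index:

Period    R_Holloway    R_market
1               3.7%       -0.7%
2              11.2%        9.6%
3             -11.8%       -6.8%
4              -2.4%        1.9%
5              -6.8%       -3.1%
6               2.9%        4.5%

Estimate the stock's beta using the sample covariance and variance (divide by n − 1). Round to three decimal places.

1.299

Mean R_i = (3.7 + 11.2 − 11.8 − 2.4 − 6.8 + 2.9) / 6 = -0.5333%
Mean R_m = (-0.7 + 9.6 − 6.8 + 1.9 − 3.1 + 4.5) / 6 = 0.9000%
Σ(R_i − R̄_i)(R_m − R̄_m) = 217.6200  ⇒  Cov = 217.6200 / 5 = 43.5240
Σ(R_m − R̄_m)² = 167.5000  ⇒  Var(R_m) = 167.5000 / 5 = 33.5000
β = Cov / Var(R_m) = 43.5240 / 33.5000 = 1.2992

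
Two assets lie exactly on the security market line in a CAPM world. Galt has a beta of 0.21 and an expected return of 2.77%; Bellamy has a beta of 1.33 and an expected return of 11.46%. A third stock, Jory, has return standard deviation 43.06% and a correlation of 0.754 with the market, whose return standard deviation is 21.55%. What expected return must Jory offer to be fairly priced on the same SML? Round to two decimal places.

12.83%

MRP = (11.46% − 2.77%) / (1.33 − 0.21) = 7.7589%
R_f = 2.77% − 0.21 × 7.7589% = 1.1406%
β_Jory = ρ·σ_i/σ_m = 0.754 × 43.06 / 21.55 = 1.5066
E(R_Jory) = R_f + β × MRP = 1.1406% + 1.5066 × 7.7589% = 12.83%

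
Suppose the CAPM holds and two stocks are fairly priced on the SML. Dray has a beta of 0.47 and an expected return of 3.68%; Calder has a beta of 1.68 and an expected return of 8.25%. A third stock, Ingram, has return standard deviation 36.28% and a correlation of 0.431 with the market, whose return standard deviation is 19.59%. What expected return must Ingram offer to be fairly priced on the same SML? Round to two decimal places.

4.92%

MRP = (8.25% − 3.68%) / (1.68 − 0.47) = 3.7769%
R_f = 3.68% − 0.47 × 3.7769% = 1.9049%
β_Ingram = ρ·σ_i/σ_m = 0.431 × 36.28 / 19.59 = 0.7982
E(R_Ingram) = R_f + β × MRP = 1.9049% + 0.7982 × 3.7769% = 4.92%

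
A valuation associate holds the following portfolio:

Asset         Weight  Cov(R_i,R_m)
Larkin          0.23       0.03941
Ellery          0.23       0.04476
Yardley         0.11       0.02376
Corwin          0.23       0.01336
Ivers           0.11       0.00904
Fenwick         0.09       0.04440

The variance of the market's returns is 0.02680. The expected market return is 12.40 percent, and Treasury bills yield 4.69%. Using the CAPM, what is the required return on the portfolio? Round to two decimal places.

13.33%

β_Larkin = 0.03941 / 0.02680 = 1.4705
β_Ellery = 0.04476 / 0.02680 = 1.6701
β_Yardley = 0.02376 / 0.02680 = 0.8866
β_Corwin = 0.01336 / 0.02680 = 0.4985
β_Ivers = 0.00904 / 0.02680 = 0.3373
β_Fenwick = 0.04440 / 0.02680 = 1.6567
β_P = Σ w_i β_i = 0.23×1.4705 + 0.23×1.6701 + 0.11×0.8866 + 0.23×0.4985 + 0.11×0.3373 + 0.09×1.6567 = 1.1207
MRP = 12.40% − 4.69% = 7.71%
E(R_P) = R_f + β_P × MRP = 4.69% + 1.1207 × 7.71% = 13.33%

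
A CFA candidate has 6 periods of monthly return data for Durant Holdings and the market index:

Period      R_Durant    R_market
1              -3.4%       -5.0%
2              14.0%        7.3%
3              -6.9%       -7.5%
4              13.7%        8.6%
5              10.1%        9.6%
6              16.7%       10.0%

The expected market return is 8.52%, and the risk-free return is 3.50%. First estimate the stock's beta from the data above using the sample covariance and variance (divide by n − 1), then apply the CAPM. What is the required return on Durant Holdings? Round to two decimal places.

Mean R_i = (-3.4 + 14.0 − 6.9 + 13.7 + 10.1 + 16.7) / 6 = 7.3667%
Mean R_m = (-5.0 + 7.3 − 7.5 + 8.6 + 9.6 + 10.0) / 6 = 3.8333%
Σ(R_i − R̄_i)(R_m − R̄_m) = 383.2967  ⇒  Cov = 383.2967 / 5 = 76.6593
Σ(R_m − R̄_m)² = 312.4933  ⇒  Var(R_m) = 312.4933 / 5 = 62.4987
β = Cov / Var(R_m) = 76.6593 / 62.4987 = 1.2266
MRP = 8.52% − 3.50% = 5.02%
E(R) = R_f + β × MRP = 3.50% + 1.2266 × 5.02% = 9.66%

9.66%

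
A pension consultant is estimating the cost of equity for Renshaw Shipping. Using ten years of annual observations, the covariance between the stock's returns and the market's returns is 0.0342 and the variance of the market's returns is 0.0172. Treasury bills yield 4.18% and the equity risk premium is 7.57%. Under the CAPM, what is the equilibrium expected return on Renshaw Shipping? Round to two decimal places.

19.23%

β = Cov(R_i, R_m) / Var(R_m) = 0.0342 / 0.0172 = 1.9884
E(R) = R_f + β × MRP = 4.18% + 1.9884 × 7.57% = 19.23%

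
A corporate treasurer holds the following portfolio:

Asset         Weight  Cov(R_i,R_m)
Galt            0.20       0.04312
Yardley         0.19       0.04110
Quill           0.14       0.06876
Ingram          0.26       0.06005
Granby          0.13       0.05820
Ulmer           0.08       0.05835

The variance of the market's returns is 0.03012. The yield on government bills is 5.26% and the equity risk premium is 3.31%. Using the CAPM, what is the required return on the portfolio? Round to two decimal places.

β_Galt = 0.04312 / 0.03012 = 1.4316
β_Yardley = 0.04110 / 0.03012 = 1.3645
β_Quill = 0.06876 / 0.03012 = 2.2829
β_Ingram = 0.06005 / 0.03012 = 1.9937
β_Granby = 0.05820 / 0.03012 = 1.9323
β_Ulmer = 0.05835 / 0.03012 = 1.9373
β_P = Σ w_i β_i = 0.20×1.4316 + 0.19×1.3645 + 0.14×2.2829 + 0.26×1.9937 + 0.13×1.9323 + 0.08×1.9373 = 1.7897
E(R_P) = R_f + β_P × MRP = 5.26% + 1.7897 × 3.31% = 11.18%

11.18%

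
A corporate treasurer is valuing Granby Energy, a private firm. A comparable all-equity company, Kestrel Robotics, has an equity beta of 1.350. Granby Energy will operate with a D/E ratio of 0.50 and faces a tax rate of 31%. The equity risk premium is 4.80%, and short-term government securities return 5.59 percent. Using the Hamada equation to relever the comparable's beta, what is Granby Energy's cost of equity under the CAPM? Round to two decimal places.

14.31%

β_L = β_U × [1 + (1 − t)(D/E)] = 1.350 × [1 + (1 − 0.31) × 0.50]
    = 1.350 × [1 + 0.69 × 0.50] = 1.350 × 1.3450 = 1.8158
E(R) = R_f + β_L × MRP = 5.59% + 1.8158 × 4.80% = 14.31%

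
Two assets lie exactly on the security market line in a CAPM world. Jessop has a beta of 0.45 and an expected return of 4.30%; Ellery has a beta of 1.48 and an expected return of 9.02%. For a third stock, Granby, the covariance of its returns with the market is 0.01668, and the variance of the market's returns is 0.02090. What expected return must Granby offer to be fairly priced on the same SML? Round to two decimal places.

5.90%

MRP = (9.02% − 4.30%) / (1.48 − 0.45) = 4.5825%
R_f = 4.30% − 0.45 × 4.5825% = 2.2379%
β_Granby = Cov / Var(R_m) = 0.01668 / 0.02090 = 0.7981
E(R_Granby) = R_f + β × MRP = 2.2379% + 0.7981 × 4.5825% = 5.90%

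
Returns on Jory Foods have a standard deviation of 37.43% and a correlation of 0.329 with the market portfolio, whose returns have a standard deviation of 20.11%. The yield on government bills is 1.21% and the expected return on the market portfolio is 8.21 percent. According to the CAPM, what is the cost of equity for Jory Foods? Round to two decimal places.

β = ρ × σ_i / σ_m = 0.329 × 37.43% / 20.11% = 0.6124
MRP = 8.21% − 1.21% = 7.00%
E(R) = 1.21% + 0.6124 × 7.00% = 5.50%

5.50%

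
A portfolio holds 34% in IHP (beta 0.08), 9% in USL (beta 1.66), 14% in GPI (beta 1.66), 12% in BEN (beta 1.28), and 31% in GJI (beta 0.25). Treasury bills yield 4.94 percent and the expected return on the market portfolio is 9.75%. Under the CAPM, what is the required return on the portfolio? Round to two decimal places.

β_P = Σ w_i β_i = 0.34×0.08 + 0.09×1.66 + 0.14×1.66 + 0.12×1.28 + 0.31×0.25 = 0.6401
MRP = 9.75% − 4.94% = 4.81%
E(R_P) = R_f + β_P × MRP = 4.94% + 0.6401 × 4.81% = 8.02%

8.02%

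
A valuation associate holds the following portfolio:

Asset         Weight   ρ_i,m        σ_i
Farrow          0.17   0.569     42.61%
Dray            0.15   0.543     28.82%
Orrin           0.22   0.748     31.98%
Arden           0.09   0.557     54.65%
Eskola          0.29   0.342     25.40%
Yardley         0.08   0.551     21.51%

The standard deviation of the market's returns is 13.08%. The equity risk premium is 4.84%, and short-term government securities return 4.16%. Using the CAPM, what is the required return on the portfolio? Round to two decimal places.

β_Farrow = 0.569 × 42.61% / 13.08% = 1.8536
β_Dray = 0.543 × 28.82% / 13.08% = 1.1964
β_Orrin = 0.748 × 31.98% / 13.08% = 1.8288
β_Arden = 0.557 × 54.65% / 13.08% = 2.3272
β_Eskola = 0.342 × 25.40% / 13.08% = 0.6641
β_Yardley = 0.551 × 21.51% / 13.08% = 0.9061
β_P = Σ w_i β_i = 0.17×1.8536 + 0.15×1.1964 + 0.22×1.8288 + 0.09×2.3272 + 0.29×0.6641 + 0.08×0.9061 = 1.3714
E(R_P) = R_f + β_P × MRP = 4.16% + 1.3714 × 4.84% = 10.80%

10.80%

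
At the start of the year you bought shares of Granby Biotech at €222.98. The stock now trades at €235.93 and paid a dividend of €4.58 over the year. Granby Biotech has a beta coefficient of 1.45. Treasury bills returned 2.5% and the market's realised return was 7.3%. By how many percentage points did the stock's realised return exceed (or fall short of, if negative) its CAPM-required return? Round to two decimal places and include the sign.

Realised HPR = (P1 + D1 − P0) / P0 = (235.93 + 4.58 − 222.98) / 222.98 = 17.53 / 222.98 = 7.8617%
MRP = 7.3% − 2.5% = 4.80%
CAPM required = R_f + β·MRP = 2.5% + 1.45 × 4.8% = 9.4600%
α = realised − required = 7.8617% − 9.4600% = -1.60%

-1.60%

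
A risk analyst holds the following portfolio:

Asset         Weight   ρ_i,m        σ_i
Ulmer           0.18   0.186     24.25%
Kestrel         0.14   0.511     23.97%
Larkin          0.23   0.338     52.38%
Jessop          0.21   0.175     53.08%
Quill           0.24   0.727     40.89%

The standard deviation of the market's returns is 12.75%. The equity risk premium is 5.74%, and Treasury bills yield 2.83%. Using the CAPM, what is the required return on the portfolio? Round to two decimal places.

9.89%

β_Ulmer = 0.186 × 24.25% / 12.75% = 0.3538
β_Kestrel = 0.511 × 23.97% / 12.75% = 0.9607
β_Larkin = 0.338 × 52.38% / 12.75% = 1.3886
β_Jessop = 0.175 × 53.08% / 12.75% = 0.7285
β_Quill = 0.727 × 40.89% / 12.75% = 2.3315
β_P = Σ w_i β_i = 0.18×0.3538 + 0.14×0.9607 + 0.23×1.3886 + 0.21×0.7285 + 0.24×2.3315 = 1.2301
E(R_P) = R_f + β_P × MRP = 2.83% + 1.2301 × 5.74% = 9.89%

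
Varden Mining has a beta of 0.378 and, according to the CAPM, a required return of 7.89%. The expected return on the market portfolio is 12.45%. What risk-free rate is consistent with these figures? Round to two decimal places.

5.12%

E(R) = R_f + β(E(R_m) − R_f) = R_f(1 − β) + β·E(R_m)
7.89% = R_f × (1 − 0.378) + 0.378 × 12.45%
7.89% = R_f × 0.622 + 4.70610%
R_f = (7.89% − 4.70610%) / 0.622 = 5.12%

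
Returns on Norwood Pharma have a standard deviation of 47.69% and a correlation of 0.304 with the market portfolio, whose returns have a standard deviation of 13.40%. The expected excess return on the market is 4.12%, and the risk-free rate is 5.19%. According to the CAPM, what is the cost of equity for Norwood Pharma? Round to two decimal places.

β = ρ × σ_i / σ_m = 0.304 × 47.69% / 13.40% = 1.0819
E(R) = 5.19% + 1.0819 × 4.12% = 9.65%

9.65%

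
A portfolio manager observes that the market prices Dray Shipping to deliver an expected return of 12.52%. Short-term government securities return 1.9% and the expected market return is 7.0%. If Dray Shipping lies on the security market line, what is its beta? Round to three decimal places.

2.082

MRP = 7.0% − 1.9% = 5.10%
β = (E(R) − R_f) / MRP = (12.52% − 1.9%) / 5.1% = 10.62% / 5.1% = 2.082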